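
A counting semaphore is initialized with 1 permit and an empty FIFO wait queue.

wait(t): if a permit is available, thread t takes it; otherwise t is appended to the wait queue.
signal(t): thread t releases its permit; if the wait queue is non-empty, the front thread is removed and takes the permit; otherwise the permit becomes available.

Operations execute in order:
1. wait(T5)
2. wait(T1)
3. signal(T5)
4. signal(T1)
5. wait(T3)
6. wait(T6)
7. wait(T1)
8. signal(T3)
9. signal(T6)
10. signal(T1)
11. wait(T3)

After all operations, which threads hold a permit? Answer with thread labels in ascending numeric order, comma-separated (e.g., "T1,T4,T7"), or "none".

Answer: T3

Derivation:
Step 1: wait(T5) -> count=0 queue=[] holders={T5}
Step 2: wait(T1) -> count=0 queue=[T1] holders={T5}
Step 3: signal(T5) -> count=0 queue=[] holders={T1}
Step 4: signal(T1) -> count=1 queue=[] holders={none}
Step 5: wait(T3) -> count=0 queue=[] holders={T3}
Step 6: wait(T6) -> count=0 queue=[T6] holders={T3}
Step 7: wait(T1) -> count=0 queue=[T6,T1] holders={T3}
Step 8: signal(T3) -> count=0 queue=[T1] holders={T6}
Step 9: signal(T6) -> count=0 queue=[] holders={T1}
Step 10: signal(T1) -> count=1 queue=[] holders={none}
Step 11: wait(T3) -> count=0 queue=[] holders={T3}
Final holders: T3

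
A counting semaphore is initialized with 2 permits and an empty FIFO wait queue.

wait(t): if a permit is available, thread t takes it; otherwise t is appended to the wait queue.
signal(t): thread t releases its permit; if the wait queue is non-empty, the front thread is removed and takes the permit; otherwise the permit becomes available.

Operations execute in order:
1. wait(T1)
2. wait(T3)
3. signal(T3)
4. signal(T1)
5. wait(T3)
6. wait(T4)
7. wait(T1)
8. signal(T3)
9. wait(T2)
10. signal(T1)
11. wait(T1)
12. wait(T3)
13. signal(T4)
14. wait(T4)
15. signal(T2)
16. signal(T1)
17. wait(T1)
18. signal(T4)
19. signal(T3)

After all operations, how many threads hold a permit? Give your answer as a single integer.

Step 1: wait(T1) -> count=1 queue=[] holders={T1}
Step 2: wait(T3) -> count=0 queue=[] holders={T1,T3}
Step 3: signal(T3) -> count=1 queue=[] holders={T1}
Step 4: signal(T1) -> count=2 queue=[] holders={none}
Step 5: wait(T3) -> count=1 queue=[] holders={T3}
Step 6: wait(T4) -> count=0 queue=[] holders={T3,T4}
Step 7: wait(T1) -> count=0 queue=[T1] holders={T3,T4}
Step 8: signal(T3) -> count=0 queue=[] holders={T1,T4}
Step 9: wait(T2) -> count=0 queue=[T2] holders={T1,T4}
Step 10: signal(T1) -> count=0 queue=[] holders={T2,T4}
Step 11: wait(T1) -> count=0 queue=[T1] holders={T2,T4}
Step 12: wait(T3) -> count=0 queue=[T1,T3] holders={T2,T4}
Step 13: signal(T4) -> count=0 queue=[T3] holders={T1,T2}
Step 14: wait(T4) -> count=0 queue=[T3,T4] holders={T1,T2}
Step 15: signal(T2) -> count=0 queue=[T4] holders={T1,T3}
Step 16: signal(T1) -> count=0 queue=[] holders={T3,T4}
Step 17: wait(T1) -> count=0 queue=[T1] holders={T3,T4}
Step 18: signal(T4) -> count=0 queue=[] holders={T1,T3}
Step 19: signal(T3) -> count=1 queue=[] holders={T1}
Final holders: {T1} -> 1 thread(s)

Answer: 1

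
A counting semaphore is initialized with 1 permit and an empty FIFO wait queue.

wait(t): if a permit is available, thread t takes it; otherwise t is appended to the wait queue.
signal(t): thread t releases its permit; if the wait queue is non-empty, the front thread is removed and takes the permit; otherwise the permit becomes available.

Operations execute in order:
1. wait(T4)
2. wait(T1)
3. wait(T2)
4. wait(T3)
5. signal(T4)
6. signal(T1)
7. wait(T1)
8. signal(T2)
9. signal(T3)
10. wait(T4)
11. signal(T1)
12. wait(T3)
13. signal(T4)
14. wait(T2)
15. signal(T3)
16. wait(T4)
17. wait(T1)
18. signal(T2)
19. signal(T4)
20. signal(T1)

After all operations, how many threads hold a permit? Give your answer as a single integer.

Answer: 0

Derivation:
Step 1: wait(T4) -> count=0 queue=[] holders={T4}
Step 2: wait(T1) -> count=0 queue=[T1] holders={T4}
Step 3: wait(T2) -> count=0 queue=[T1,T2] holders={T4}
Step 4: wait(T3) -> count=0 queue=[T1,T2,T3] holders={T4}
Step 5: signal(T4) -> count=0 queue=[T2,T3] holders={T1}
Step 6: signal(T1) -> count=0 queue=[T3] holders={T2}
Step 7: wait(T1) -> count=0 queue=[T3,T1] holders={T2}
Step 8: signal(T2) -> count=0 queue=[T1] holders={T3}
Step 9: signal(T3) -> count=0 queue=[] holders={T1}
Step 10: wait(T4) -> count=0 queue=[T4] holders={T1}
Step 11: signal(T1) -> count=0 queue=[] holders={T4}
Step 12: wait(T3) -> count=0 queue=[T3] holders={T4}
Step 13: signal(T4) -> count=0 queue=[] holders={T3}
Step 14: wait(T2) -> count=0 queue=[T2] holders={T3}
Step 15: signal(T3) -> count=0 queue=[] holders={T2}
Step 16: wait(T4) -> count=0 queue=[T4] holders={T2}
Step 17: wait(T1) -> count=0 queue=[T4,T1] holders={T2}
Step 18: signal(T2) -> count=0 queue=[T1] holders={T4}
Step 19: signal(T4) -> count=0 queue=[] holders={T1}
Step 20: signal(T1) -> count=1 queue=[] holders={none}
Final holders: {none} -> 0 thread(s)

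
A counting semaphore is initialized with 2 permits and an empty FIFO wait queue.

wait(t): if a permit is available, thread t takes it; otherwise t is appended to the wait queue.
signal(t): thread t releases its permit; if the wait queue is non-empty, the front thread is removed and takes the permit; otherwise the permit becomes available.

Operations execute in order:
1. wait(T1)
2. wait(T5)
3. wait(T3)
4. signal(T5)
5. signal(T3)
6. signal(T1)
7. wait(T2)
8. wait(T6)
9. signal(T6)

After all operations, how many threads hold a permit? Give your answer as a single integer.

Answer: 1

Derivation:
Step 1: wait(T1) -> count=1 queue=[] holders={T1}
Step 2: wait(T5) -> count=0 queue=[] holders={T1,T5}
Step 3: wait(T3) -> count=0 queue=[T3] holders={T1,T5}
Step 4: signal(T5) -> count=0 queue=[] holders={T1,T3}
Step 5: signal(T3) -> count=1 queue=[] holders={T1}
Step 6: signal(T1) -> count=2 queue=[] holders={none}
Step 7: wait(T2) -> count=1 queue=[] holders={T2}
Step 8: wait(T6) -> count=0 queue=[] holders={T2,T6}
Step 9: signal(T6) -> count=1 queue=[] holders={T2}
Final holders: {T2} -> 1 thread(s)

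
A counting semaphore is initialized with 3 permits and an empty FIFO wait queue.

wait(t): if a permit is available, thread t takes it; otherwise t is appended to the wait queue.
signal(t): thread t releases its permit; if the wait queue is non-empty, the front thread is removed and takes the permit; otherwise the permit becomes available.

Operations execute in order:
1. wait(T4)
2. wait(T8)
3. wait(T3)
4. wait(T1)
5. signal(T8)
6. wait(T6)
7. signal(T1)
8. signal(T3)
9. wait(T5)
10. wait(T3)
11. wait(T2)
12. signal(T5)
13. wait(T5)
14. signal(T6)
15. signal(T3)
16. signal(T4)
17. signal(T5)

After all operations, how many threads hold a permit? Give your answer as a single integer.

Answer: 1

Derivation:
Step 1: wait(T4) -> count=2 queue=[] holders={T4}
Step 2: wait(T8) -> count=1 queue=[] holders={T4,T8}
Step 3: wait(T3) -> count=0 queue=[] holders={T3,T4,T8}
Step 4: wait(T1) -> count=0 queue=[T1] holders={T3,T4,T8}
Step 5: signal(T8) -> count=0 queue=[] holders={T1,T3,T4}
Step 6: wait(T6) -> count=0 queue=[T6] holders={T1,T3,T4}
Step 7: signal(T1) -> count=0 queue=[] holders={T3,T4,T6}
Step 8: signal(T3) -> count=1 queue=[] holders={T4,T6}
Step 9: wait(T5) -> count=0 queue=[] holders={T4,T5,T6}
Step 10: wait(T3) -> count=0 queue=[T3] holders={T4,T5,T6}
Step 11: wait(T2) -> count=0 queue=[T3,T2] holders={T4,T5,T6}
Step 12: signal(T5) -> count=0 queue=[T2] holders={T3,T4,T6}
Step 13: wait(T5) -> count=0 queue=[T2,T5] holders={T3,T4,T6}
Step 14: signal(T6) -> count=0 queue=[T5] holders={T2,T3,T4}
Step 15: signal(T3) -> count=0 queue=[] holders={T2,T4,T5}
Step 16: signal(T4) -> count=1 queue=[] holders={T2,T5}
Step 17: signal(T5) -> count=2 queue=[] holders={T2}
Final holders: {T2} -> 1 thread(s)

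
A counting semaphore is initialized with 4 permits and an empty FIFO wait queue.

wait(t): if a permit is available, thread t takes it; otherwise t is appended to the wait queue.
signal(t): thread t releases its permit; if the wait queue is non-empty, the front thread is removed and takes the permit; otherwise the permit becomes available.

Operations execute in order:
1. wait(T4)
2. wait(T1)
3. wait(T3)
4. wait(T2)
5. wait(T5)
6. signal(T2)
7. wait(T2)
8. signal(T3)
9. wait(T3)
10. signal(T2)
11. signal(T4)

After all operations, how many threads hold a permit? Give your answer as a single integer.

Answer: 3

Derivation:
Step 1: wait(T4) -> count=3 queue=[] holders={T4}
Step 2: wait(T1) -> count=2 queue=[] holders={T1,T4}
Step 3: wait(T3) -> count=1 queue=[] holders={T1,T3,T4}
Step 4: wait(T2) -> count=0 queue=[] holders={T1,T2,T3,T4}
Step 5: wait(T5) -> count=0 queue=[T5] holders={T1,T2,T3,T4}
Step 6: signal(T2) -> count=0 queue=[] holders={T1,T3,T4,T5}
Step 7: wait(T2) -> count=0 queue=[T2] holders={T1,T3,T4,T5}
Step 8: signal(T3) -> count=0 queue=[] holders={T1,T2,T4,T5}
Step 9: wait(T3) -> count=0 queue=[T3] holders={T1,T2,T4,T5}
Step 10: signal(T2) -> count=0 queue=[] holders={T1,T3,T4,T5}
Step 11: signal(T4) -> count=1 queue=[] holders={T1,T3,T5}
Final holders: {T1,T3,T5} -> 3 thread(s)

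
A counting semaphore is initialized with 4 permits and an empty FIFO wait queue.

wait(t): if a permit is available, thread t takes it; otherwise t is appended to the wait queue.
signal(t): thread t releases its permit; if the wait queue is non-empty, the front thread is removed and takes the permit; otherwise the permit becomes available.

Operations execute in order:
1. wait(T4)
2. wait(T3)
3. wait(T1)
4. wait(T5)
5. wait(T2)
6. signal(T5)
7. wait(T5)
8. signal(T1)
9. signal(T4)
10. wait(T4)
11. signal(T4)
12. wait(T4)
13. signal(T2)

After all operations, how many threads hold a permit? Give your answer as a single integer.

Step 1: wait(T4) -> count=3 queue=[] holders={T4}
Step 2: wait(T3) -> count=2 queue=[] holders={T3,T4}
Step 3: wait(T1) -> count=1 queue=[] holders={T1,T3,T4}
Step 4: wait(T5) -> count=0 queue=[] holders={T1,T3,T4,T5}
Step 5: wait(T2) -> count=0 queue=[T2] holders={T1,T3,T4,T5}
Step 6: signal(T5) -> count=0 queue=[] holders={T1,T2,T3,T4}
Step 7: wait(T5) -> count=0 queue=[T5] holders={T1,T2,T3,T4}
Step 8: signal(T1) -> count=0 queue=[] holders={T2,T3,T4,T5}
Step 9: signal(T4) -> count=1 queue=[] holders={T2,T3,T5}
Step 10: wait(T4) -> count=0 queue=[] holders={T2,T3,T4,T5}
Step 11: signal(T4) -> count=1 queue=[] holders={T2,T3,T5}
Step 12: wait(T4) -> count=0 queue=[] holders={T2,T3,T4,T5}
Step 13: signal(T2) -> count=1 queue=[] holders={T3,T4,T5}
Final holders: {T3,T4,T5} -> 3 thread(s)

Answer: 3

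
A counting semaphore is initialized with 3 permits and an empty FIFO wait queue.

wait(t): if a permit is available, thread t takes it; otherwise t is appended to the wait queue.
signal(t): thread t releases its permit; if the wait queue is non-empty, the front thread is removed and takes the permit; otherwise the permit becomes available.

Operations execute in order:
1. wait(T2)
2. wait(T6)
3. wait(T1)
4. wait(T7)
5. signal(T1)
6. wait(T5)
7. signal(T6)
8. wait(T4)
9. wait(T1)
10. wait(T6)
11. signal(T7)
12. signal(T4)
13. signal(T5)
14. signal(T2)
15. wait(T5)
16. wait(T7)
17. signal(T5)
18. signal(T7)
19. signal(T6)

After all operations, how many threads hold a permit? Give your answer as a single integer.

Step 1: wait(T2) -> count=2 queue=[] holders={T2}
Step 2: wait(T6) -> count=1 queue=[] holders={T2,T6}
Step 3: wait(T1) -> count=0 queue=[] holders={T1,T2,T6}
Step 4: wait(T7) -> count=0 queue=[T7] holders={T1,T2,T6}
Step 5: signal(T1) -> count=0 queue=[] holders={T2,T6,T7}
Step 6: wait(T5) -> count=0 queue=[T5] holders={T2,T6,T7}
Step 7: signal(T6) -> count=0 queue=[] holders={T2,T5,T7}
Step 8: wait(T4) -> count=0 queue=[T4] holders={T2,T5,T7}
Step 9: wait(T1) -> count=0 queue=[T4,T1] holders={T2,T5,T7}
Step 10: wait(T6) -> count=0 queue=[T4,T1,T6] holders={T2,T5,T7}
Step 11: signal(T7) -> count=0 queue=[T1,T6] holders={T2,T4,T5}
Step 12: signal(T4) -> count=0 queue=[T6] holders={T1,T2,T5}
Step 13: signal(T5) -> count=0 queue=[] holders={T1,T2,T6}
Step 14: signal(T2) -> count=1 queue=[] holders={T1,T6}
Step 15: wait(T5) -> count=0 queue=[] holders={T1,T5,T6}
Step 16: wait(T7) -> count=0 queue=[T7] holders={T1,T5,T6}
Step 17: signal(T5) -> count=0 queue=[] holders={T1,T6,T7}
Step 18: signal(T7) -> count=1 queue=[] holders={T1,T6}
Step 19: signal(T6) -> count=2 queue=[] holders={T1}
Final holders: {T1} -> 1 thread(s)

Answer: 1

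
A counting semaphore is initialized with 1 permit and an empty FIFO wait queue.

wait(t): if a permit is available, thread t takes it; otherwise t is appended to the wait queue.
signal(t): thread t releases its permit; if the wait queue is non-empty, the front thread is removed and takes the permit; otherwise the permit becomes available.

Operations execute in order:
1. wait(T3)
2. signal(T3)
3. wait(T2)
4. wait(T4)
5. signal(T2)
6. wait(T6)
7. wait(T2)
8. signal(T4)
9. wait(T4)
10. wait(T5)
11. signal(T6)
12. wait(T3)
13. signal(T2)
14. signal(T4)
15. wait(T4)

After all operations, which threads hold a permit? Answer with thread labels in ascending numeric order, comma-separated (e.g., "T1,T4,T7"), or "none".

Step 1: wait(T3) -> count=0 queue=[] holders={T3}
Step 2: signal(T3) -> count=1 queue=[] holders={none}
Step 3: wait(T2) -> count=0 queue=[] holders={T2}
Step 4: wait(T4) -> count=0 queue=[T4] holders={T2}
Step 5: signal(T2) -> count=0 queue=[] holders={T4}
Step 6: wait(T6) -> count=0 queue=[T6] holders={T4}
Step 7: wait(T2) -> count=0 queue=[T6,T2] holders={T4}
Step 8: signal(T4) -> count=0 queue=[T2] holders={T6}
Step 9: wait(T4) -> count=0 queue=[T2,T4] holders={T6}
Step 10: wait(T5) -> count=0 queue=[T2,T4,T5] holders={T6}
Step 11: signal(T6) -> count=0 queue=[T4,T5] holders={T2}
Step 12: wait(T3) -> count=0 queue=[T4,T5,T3] holders={T2}
Step 13: signal(T2) -> count=0 queue=[T5,T3] holders={T4}
Step 14: signal(T4) -> count=0 queue=[T3] holders={T5}
Step 15: wait(T4) -> count=0 queue=[T3,T4] holders={T5}
Final holders: T5

Answer: T5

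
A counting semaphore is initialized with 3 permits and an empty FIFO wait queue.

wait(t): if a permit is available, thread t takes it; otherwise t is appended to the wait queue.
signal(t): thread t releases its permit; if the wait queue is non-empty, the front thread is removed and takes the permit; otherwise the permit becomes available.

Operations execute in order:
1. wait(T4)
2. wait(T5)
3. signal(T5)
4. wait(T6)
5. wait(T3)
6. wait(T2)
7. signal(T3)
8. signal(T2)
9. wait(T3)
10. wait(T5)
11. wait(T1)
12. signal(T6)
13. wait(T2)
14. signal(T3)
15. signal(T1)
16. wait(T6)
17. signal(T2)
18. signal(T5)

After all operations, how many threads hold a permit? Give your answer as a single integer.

Answer: 2

Derivation:
Step 1: wait(T4) -> count=2 queue=[] holders={T4}
Step 2: wait(T5) -> count=1 queue=[] holders={T4,T5}
Step 3: signal(T5) -> count=2 queue=[] holders={T4}
Step 4: wait(T6) -> count=1 queue=[] holders={T4,T6}
Step 5: wait(T3) -> count=0 queue=[] holders={T3,T4,T6}
Step 6: wait(T2) -> count=0 queue=[T2] holders={T3,T4,T6}
Step 7: signal(T3) -> count=0 queue=[] holders={T2,T4,T6}
Step 8: signal(T2) -> count=1 queue=[] holders={T4,T6}
Step 9: wait(T3) -> count=0 queue=[] holders={T3,T4,T6}
Step 10: wait(T5) -> count=0 queue=[T5] holders={T3,T4,T6}
Step 11: wait(T1) -> count=0 queue=[T5,T1] holders={T3,T4,T6}
Step 12: signal(T6) -> count=0 queue=[T1] holders={T3,T4,T5}
Step 13: wait(T2) -> count=0 queue=[T1,T2] holders={T3,T4,T5}
Step 14: signal(T3) -> count=0 queue=[T2] holders={T1,T4,T5}
Step 15: signal(T1) -> count=0 queue=[] holders={T2,T4,T5}
Step 16: wait(T6) -> count=0 queue=[T6] holders={T2,T4,T5}
Step 17: signal(T2) -> count=0 queue=[] holders={T4,T5,T6}
Step 18: signal(T5) -> count=1 queue=[] holders={T4,T6}
Final holders: {T4,T6} -> 2 thread(s)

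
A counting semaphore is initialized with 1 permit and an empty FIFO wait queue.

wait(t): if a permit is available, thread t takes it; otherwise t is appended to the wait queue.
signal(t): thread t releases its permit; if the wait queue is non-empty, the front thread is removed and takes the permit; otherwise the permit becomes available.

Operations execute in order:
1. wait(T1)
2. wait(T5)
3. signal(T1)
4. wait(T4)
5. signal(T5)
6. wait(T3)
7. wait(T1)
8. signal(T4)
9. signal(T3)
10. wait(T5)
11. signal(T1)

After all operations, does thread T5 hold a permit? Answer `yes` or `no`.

Step 1: wait(T1) -> count=0 queue=[] holders={T1}
Step 2: wait(T5) -> count=0 queue=[T5] holders={T1}
Step 3: signal(T1) -> count=0 queue=[] holders={T5}
Step 4: wait(T4) -> count=0 queue=[T4] holders={T5}
Step 5: signal(T5) -> count=0 queue=[] holders={T4}
Step 6: wait(T3) -> count=0 queue=[T3] holders={T4}
Step 7: wait(T1) -> count=0 queue=[T3,T1] holders={T4}
Step 8: signal(T4) -> count=0 queue=[T1] holders={T3}
Step 9: signal(T3) -> count=0 queue=[] holders={T1}
Step 10: wait(T5) -> count=0 queue=[T5] holders={T1}
Step 11: signal(T1) -> count=0 queue=[] holders={T5}
Final holders: {T5} -> T5 in holders

Answer: yes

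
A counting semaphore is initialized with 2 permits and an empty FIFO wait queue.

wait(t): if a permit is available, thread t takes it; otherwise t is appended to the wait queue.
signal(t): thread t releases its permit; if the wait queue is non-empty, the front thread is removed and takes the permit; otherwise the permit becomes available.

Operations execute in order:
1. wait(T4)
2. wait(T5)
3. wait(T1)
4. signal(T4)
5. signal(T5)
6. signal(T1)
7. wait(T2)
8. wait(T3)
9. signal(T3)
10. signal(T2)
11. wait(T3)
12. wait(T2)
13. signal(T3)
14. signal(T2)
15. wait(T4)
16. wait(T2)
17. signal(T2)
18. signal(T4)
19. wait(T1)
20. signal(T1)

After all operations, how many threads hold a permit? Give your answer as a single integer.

Step 1: wait(T4) -> count=1 queue=[] holders={T4}
Step 2: wait(T5) -> count=0 queue=[] holders={T4,T5}
Step 3: wait(T1) -> count=0 queue=[T1] holders={T4,T5}
Step 4: signal(T4) -> count=0 queue=[] holders={T1,T5}
Step 5: signal(T5) -> count=1 queue=[] holders={T1}
Step 6: signal(T1) -> count=2 queue=[] holders={none}
Step 7: wait(T2) -> count=1 queue=[] holders={T2}
Step 8: wait(T3) -> count=0 queue=[] holders={T2,T3}
Step 9: signal(T3) -> count=1 queue=[] holders={T2}
Step 10: signal(T2) -> count=2 queue=[] holders={none}
Step 11: wait(T3) -> count=1 queue=[] holders={T3}
Step 12: wait(T2) -> count=0 queue=[] holders={T2,T3}
Step 13: signal(T3) -> count=1 queue=[] holders={T2}
Step 14: signal(T2) -> count=2 queue=[] holders={none}
Step 15: wait(T4) -> count=1 queue=[] holders={T4}
Step 16: wait(T2) -> count=0 queue=[] holders={T2,T4}
Step 17: signal(T2) -> count=1 queue=[] holders={T4}
Step 18: signal(T4) -> count=2 queue=[] holders={none}
Step 19: wait(T1) -> count=1 queue=[] holders={T1}
Step 20: signal(T1) -> count=2 queue=[] holders={none}
Final holders: {none} -> 0 thread(s)

Answer: 0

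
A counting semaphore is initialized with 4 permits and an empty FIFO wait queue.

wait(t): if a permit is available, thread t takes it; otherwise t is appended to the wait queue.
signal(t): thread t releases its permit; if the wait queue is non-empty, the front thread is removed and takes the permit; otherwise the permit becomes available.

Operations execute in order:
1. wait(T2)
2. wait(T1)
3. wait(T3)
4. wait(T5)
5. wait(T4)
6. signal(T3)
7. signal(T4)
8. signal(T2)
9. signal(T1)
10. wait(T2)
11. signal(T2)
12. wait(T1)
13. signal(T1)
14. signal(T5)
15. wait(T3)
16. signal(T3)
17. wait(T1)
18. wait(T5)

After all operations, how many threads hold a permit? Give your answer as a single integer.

Answer: 2

Derivation:
Step 1: wait(T2) -> count=3 queue=[] holders={T2}
Step 2: wait(T1) -> count=2 queue=[] holders={T1,T2}
Step 3: wait(T3) -> count=1 queue=[] holders={T1,T2,T3}
Step 4: wait(T5) -> count=0 queue=[] holders={T1,T2,T3,T5}
Step 5: wait(T4) -> count=0 queue=[T4] holders={T1,T2,T3,T5}
Step 6: signal(T3) -> count=0 queue=[] holders={T1,T2,T4,T5}
Step 7: signal(T4) -> count=1 queue=[] holders={T1,T2,T5}
Step 8: signal(T2) -> count=2 queue=[] holders={T1,T5}
Step 9: signal(T1) -> count=3 queue=[] holders={T5}
Step 10: wait(T2) -> count=2 queue=[] holders={T2,T5}
Step 11: signal(T2) -> count=3 queue=[] holders={T5}
Step 12: wait(T1) -> count=2 queue=[] holders={T1,T5}
Step 13: signal(T1) -> count=3 queue=[] holders={T5}
Step 14: signal(T5) -> count=4 queue=[] holders={none}
Step 15: wait(T3) -> count=3 queue=[] holders={T3}
Step 16: signal(T3) -> count=4 queue=[] holders={none}
Step 17: wait(T1) -> count=3 queue=[] holders={T1}
Step 18: wait(T5) -> count=2 queue=[] holders={T1,T5}
Final holders: {T1,T5} -> 2 thread(s)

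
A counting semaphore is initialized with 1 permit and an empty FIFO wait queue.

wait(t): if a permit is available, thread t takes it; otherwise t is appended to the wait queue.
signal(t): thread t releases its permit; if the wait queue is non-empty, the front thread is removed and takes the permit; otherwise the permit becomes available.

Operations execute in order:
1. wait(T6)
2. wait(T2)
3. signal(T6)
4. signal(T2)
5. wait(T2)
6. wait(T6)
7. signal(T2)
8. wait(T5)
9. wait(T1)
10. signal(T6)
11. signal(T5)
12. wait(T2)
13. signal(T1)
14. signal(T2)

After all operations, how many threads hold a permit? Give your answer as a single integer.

Step 1: wait(T6) -> count=0 queue=[] holders={T6}
Step 2: wait(T2) -> count=0 queue=[T2] holders={T6}
Step 3: signal(T6) -> count=0 queue=[] holders={T2}
Step 4: signal(T2) -> count=1 queue=[] holders={none}
Step 5: wait(T2) -> count=0 queue=[] holders={T2}
Step 6: wait(T6) -> count=0 queue=[T6] holders={T2}
Step 7: signal(T2) -> count=0 queue=[] holders={T6}
Step 8: wait(T5) -> count=0 queue=[T5] holders={T6}
Step 9: wait(T1) -> count=0 queue=[T5,T1] holders={T6}
Step 10: signal(T6) -> count=0 queue=[T1] holders={T5}
Step 11: signal(T5) -> count=0 queue=[] holders={T1}
Step 12: wait(T2) -> count=0 queue=[T2] holders={T1}
Step 13: signal(T1) -> count=0 queue=[] holders={T2}
Step 14: signal(T2) -> count=1 queue=[] holders={none}
Final holders: {none} -> 0 thread(s)

Answer: 0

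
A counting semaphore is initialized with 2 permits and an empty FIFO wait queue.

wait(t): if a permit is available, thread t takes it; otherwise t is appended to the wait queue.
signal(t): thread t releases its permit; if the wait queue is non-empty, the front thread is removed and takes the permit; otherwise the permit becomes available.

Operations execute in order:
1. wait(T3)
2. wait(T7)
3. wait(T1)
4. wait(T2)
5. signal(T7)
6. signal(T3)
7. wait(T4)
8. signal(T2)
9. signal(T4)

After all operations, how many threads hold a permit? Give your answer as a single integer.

Answer: 1

Derivation:
Step 1: wait(T3) -> count=1 queue=[] holders={T3}
Step 2: wait(T7) -> count=0 queue=[] holders={T3,T7}
Step 3: wait(T1) -> count=0 queue=[T1] holders={T3,T7}
Step 4: wait(T2) -> count=0 queue=[T1,T2] holders={T3,T7}
Step 5: signal(T7) -> count=0 queue=[T2] holders={T1,T3}
Step 6: signal(T3) -> count=0 queue=[] holders={T1,T2}
Step 7: wait(T4) -> count=0 queue=[T4] holders={T1,T2}
Step 8: signal(T2) -> count=0 queue=[] holders={T1,T4}
Step 9: signal(T4) -> count=1 queue=[] holders={T1}
Final holders: {T1} -> 1 thread(s)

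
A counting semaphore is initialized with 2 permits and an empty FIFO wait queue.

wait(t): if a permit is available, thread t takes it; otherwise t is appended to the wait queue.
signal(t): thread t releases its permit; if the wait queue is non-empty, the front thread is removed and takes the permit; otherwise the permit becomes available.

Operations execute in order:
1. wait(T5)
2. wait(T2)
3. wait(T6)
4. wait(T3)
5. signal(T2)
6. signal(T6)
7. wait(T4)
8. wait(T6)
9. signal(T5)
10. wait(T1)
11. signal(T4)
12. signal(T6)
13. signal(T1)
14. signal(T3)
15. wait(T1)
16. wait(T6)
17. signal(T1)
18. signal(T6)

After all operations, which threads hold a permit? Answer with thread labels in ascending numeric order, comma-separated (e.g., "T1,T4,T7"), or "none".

Answer: none

Derivation:
Step 1: wait(T5) -> count=1 queue=[] holders={T5}
Step 2: wait(T2) -> count=0 queue=[] holders={T2,T5}
Step 3: wait(T6) -> count=0 queue=[T6] holders={T2,T5}
Step 4: wait(T3) -> count=0 queue=[T6,T3] holders={T2,T5}
Step 5: signal(T2) -> count=0 queue=[T3] holders={T5,T6}
Step 6: signal(T6) -> count=0 queue=[] holders={T3,T5}
Step 7: wait(T4) -> count=0 queue=[T4] holders={T3,T5}
Step 8: wait(T6) -> count=0 queue=[T4,T6] holders={T3,T5}
Step 9: signal(T5) -> count=0 queue=[T6] holders={T3,T4}
Step 10: wait(T1) -> count=0 queue=[T6,T1] holders={T3,T4}
Step 11: signal(T4) -> count=0 queue=[T1] holders={T3,T6}
Step 12: signal(T6) -> count=0 queue=[] holders={T1,T3}
Step 13: signal(T1) -> count=1 queue=[] holders={T3}
Step 14: signal(T3) -> count=2 queue=[] holders={none}
Step 15: wait(T1) -> count=1 queue=[] holders={T1}
Step 16: wait(T6) -> count=0 queue=[] holders={T1,T6}
Step 17: signal(T1) -> count=1 queue=[] holders={T6}
Step 18: signal(T6) -> count=2 queue=[] holders={none}
Final holders: none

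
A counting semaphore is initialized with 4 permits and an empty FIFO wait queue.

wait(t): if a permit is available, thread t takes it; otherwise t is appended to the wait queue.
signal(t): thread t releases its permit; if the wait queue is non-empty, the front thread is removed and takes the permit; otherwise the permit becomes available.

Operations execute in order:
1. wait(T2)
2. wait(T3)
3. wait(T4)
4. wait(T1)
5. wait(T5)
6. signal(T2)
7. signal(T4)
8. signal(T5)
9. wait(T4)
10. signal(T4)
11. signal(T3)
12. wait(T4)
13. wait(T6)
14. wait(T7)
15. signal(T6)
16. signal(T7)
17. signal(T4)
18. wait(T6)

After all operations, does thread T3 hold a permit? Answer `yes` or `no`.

Step 1: wait(T2) -> count=3 queue=[] holders={T2}
Step 2: wait(T3) -> count=2 queue=[] holders={T2,T3}
Step 3: wait(T4) -> count=1 queue=[] holders={T2,T3,T4}
Step 4: wait(T1) -> count=0 queue=[] holders={T1,T2,T3,T4}
Step 5: wait(T5) -> count=0 queue=[T5] holders={T1,T2,T3,T4}
Step 6: signal(T2) -> count=0 queue=[] holders={T1,T3,T4,T5}
Step 7: signal(T4) -> count=1 queue=[] holders={T1,T3,T5}
Step 8: signal(T5) -> count=2 queue=[] holders={T1,T3}
Step 9: wait(T4) -> count=1 queue=[] holders={T1,T3,T4}
Step 10: signal(T4) -> count=2 queue=[] holders={T1,T3}
Step 11: signal(T3) -> count=3 queue=[] holders={T1}
Step 12: wait(T4) -> count=2 queue=[] holders={T1,T4}
Step 13: wait(T6) -> count=1 queue=[] holders={T1,T4,T6}
Step 14: wait(T7) -> count=0 queue=[] holders={T1,T4,T6,T7}
Step 15: signal(T6) -> count=1 queue=[] holders={T1,T4,T7}
Step 16: signal(T7) -> count=2 queue=[] holders={T1,T4}
Step 17: signal(T4) -> count=3 queue=[] holders={T1}
Step 18: wait(T6) -> count=2 queue=[] holders={T1,T6}
Final holders: {T1,T6} -> T3 not in holders

Answer: no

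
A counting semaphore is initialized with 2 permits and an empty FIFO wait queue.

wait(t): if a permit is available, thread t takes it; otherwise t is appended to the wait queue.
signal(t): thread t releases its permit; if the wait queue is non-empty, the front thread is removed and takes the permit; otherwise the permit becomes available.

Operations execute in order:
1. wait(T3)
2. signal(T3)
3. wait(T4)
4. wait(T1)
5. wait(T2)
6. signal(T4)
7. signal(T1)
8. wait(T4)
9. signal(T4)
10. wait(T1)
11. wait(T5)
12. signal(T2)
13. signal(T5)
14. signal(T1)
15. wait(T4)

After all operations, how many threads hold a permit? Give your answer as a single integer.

Step 1: wait(T3) -> count=1 queue=[] holders={T3}
Step 2: signal(T3) -> count=2 queue=[] holders={none}
Step 3: wait(T4) -> count=1 queue=[] holders={T4}
Step 4: wait(T1) -> count=0 queue=[] holders={T1,T4}
Step 5: wait(T2) -> count=0 queue=[T2] holders={T1,T4}
Step 6: signal(T4) -> count=0 queue=[] holders={T1,T2}
Step 7: signal(T1) -> count=1 queue=[] holders={T2}
Step 8: wait(T4) -> count=0 queue=[] holders={T2,T4}
Step 9: signal(T4) -> count=1 queue=[] holders={T2}
Step 10: wait(T1) -> count=0 queue=[] holders={T1,T2}
Step 11: wait(T5) -> count=0 queue=[T5] holders={T1,T2}
Step 12: signal(T2) -> count=0 queue=[] holders={T1,T5}
Step 13: signal(T5) -> count=1 queue=[] holders={T1}
Step 14: signal(T1) -> count=2 queue=[] holders={none}
Step 15: wait(T4) -> count=1 queue=[] holders={T4}
Final holders: {T4} -> 1 thread(s)

Answer: 1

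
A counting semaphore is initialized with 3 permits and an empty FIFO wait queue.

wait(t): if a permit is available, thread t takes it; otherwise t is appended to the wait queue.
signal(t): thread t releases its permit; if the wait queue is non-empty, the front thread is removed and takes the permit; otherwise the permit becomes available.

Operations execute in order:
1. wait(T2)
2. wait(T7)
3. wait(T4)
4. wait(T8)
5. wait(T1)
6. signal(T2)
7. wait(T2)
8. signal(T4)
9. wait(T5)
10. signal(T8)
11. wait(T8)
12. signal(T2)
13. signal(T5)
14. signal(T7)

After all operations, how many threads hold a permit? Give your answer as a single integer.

Step 1: wait(T2) -> count=2 queue=[] holders={T2}
Step 2: wait(T7) -> count=1 queue=[] holders={T2,T7}
Step 3: wait(T4) -> count=0 queue=[] holders={T2,T4,T7}
Step 4: wait(T8) -> count=0 queue=[T8] holders={T2,T4,T7}
Step 5: wait(T1) -> count=0 queue=[T8,T1] holders={T2,T4,T7}
Step 6: signal(T2) -> count=0 queue=[T1] holders={T4,T7,T8}
Step 7: wait(T2) -> count=0 queue=[T1,T2] holders={T4,T7,T8}
Step 8: signal(T4) -> count=0 queue=[T2] holders={T1,T7,T8}
Step 9: wait(T5) -> count=0 queue=[T2,T5] holders={T1,T7,T8}
Step 10: signal(T8) -> count=0 queue=[T5] holders={T1,T2,T7}
Step 11: wait(T8) -> count=0 queue=[T5,T8] holders={T1,T2,T7}
Step 12: signal(T2) -> count=0 queue=[T8] holders={T1,T5,T7}
Step 13: signal(T5) -> count=0 queue=[] holders={T1,T7,T8}
Step 14: signal(T7) -> count=1 queue=[] holders={T1,T8}
Final holders: {T1,T8} -> 2 thread(s)

Answer: 2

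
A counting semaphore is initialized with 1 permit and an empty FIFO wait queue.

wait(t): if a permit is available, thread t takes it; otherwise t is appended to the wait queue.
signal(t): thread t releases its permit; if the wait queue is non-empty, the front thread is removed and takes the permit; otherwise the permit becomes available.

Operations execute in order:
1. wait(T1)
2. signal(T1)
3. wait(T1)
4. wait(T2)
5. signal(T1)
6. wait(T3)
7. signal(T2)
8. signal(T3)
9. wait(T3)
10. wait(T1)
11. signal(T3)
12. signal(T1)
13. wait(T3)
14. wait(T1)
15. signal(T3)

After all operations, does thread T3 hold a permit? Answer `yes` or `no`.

Answer: no

Derivation:
Step 1: wait(T1) -> count=0 queue=[] holders={T1}
Step 2: signal(T1) -> count=1 queue=[] holders={none}
Step 3: wait(T1) -> count=0 queue=[] holders={T1}
Step 4: wait(T2) -> count=0 queue=[T2] holders={T1}
Step 5: signal(T1) -> count=0 queue=[] holders={T2}
Step 6: wait(T3) -> count=0 queue=[T3] holders={T2}
Step 7: signal(T2) -> count=0 queue=[] holders={T3}
Step 8: signal(T3) -> count=1 queue=[] holders={none}
Step 9: wait(T3) -> count=0 queue=[] holders={T3}
Step 10: wait(T1) -> count=0 queue=[T1] holders={T3}
Step 11: signal(T3) -> count=0 queue=[] holders={T1}
Step 12: signal(T1) -> count=1 queue=[] holders={none}
Step 13: wait(T3) -> count=0 queue=[] holders={T3}
Step 14: wait(T1) -> count=0 queue=[T1] holders={T3}
Step 15: signal(T3) -> count=0 queue=[] holders={T1}
Final holders: {T1} -> T3 not in holders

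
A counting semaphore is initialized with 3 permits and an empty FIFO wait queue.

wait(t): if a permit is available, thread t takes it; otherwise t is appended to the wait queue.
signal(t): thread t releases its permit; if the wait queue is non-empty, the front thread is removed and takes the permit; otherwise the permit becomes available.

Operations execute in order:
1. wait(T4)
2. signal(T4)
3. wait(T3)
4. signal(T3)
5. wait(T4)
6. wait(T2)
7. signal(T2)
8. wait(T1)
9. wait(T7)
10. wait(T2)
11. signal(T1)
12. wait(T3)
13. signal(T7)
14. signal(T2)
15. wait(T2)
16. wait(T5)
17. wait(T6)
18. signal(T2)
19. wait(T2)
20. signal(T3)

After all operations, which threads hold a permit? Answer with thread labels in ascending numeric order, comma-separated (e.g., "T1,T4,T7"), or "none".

Step 1: wait(T4) -> count=2 queue=[] holders={T4}
Step 2: signal(T4) -> count=3 queue=[] holders={none}
Step 3: wait(T3) -> count=2 queue=[] holders={T3}
Step 4: signal(T3) -> count=3 queue=[] holders={none}
Step 5: wait(T4) -> count=2 queue=[] holders={T4}
Step 6: wait(T2) -> count=1 queue=[] holders={T2,T4}
Step 7: signal(T2) -> count=2 queue=[] holders={T4}
Step 8: wait(T1) -> count=1 queue=[] holders={T1,T4}
Step 9: wait(T7) -> count=0 queue=[] holders={T1,T4,T7}
Step 10: wait(T2) -> count=0 queue=[T2] holders={T1,T4,T7}
Step 11: signal(T1) -> count=0 queue=[] holders={T2,T4,T7}
Step 12: wait(T3) -> count=0 queue=[T3] holders={T2,T4,T7}
Step 13: signal(T7) -> count=0 queue=[] holders={T2,T3,T4}
Step 14: signal(T2) -> count=1 queue=[] holders={T3,T4}
Step 15: wait(T2) -> count=0 queue=[] holders={T2,T3,T4}
Step 16: wait(T5) -> count=0 queue=[T5] holders={T2,T3,T4}
Step 17: wait(T6) -> count=0 queue=[T5,T6] holders={T2,T3,T4}
Step 18: signal(T2) -> count=0 queue=[T6] holders={T3,T4,T5}
Step 19: wait(T2) -> count=0 queue=[T6,T2] holders={T3,T4,T5}
Step 20: signal(T3) -> count=0 queue=[T2] holders={T4,T5,T6}
Final holders: T4,T5,T6

Answer: T4,T5,T6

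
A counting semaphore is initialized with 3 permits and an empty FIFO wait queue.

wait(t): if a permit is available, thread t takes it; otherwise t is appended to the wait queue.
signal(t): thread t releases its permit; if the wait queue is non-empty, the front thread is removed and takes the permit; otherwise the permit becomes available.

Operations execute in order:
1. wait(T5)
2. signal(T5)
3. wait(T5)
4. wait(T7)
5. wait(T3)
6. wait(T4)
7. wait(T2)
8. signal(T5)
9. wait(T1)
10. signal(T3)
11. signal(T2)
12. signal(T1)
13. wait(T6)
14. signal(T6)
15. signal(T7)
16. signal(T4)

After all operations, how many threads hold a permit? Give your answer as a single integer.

Step 1: wait(T5) -> count=2 queue=[] holders={T5}
Step 2: signal(T5) -> count=3 queue=[] holders={none}
Step 3: wait(T5) -> count=2 queue=[] holders={T5}
Step 4: wait(T7) -> count=1 queue=[] holders={T5,T7}
Step 5: wait(T3) -> count=0 queue=[] holders={T3,T5,T7}
Step 6: wait(T4) -> count=0 queue=[T4] holders={T3,T5,T7}
Step 7: wait(T2) -> count=0 queue=[T4,T2] holders={T3,T5,T7}
Step 8: signal(T5) -> count=0 queue=[T2] holders={T3,T4,T7}
Step 9: wait(T1) -> count=0 queue=[T2,T1] holders={T3,T4,T7}
Step 10: signal(T3) -> count=0 queue=[T1] holders={T2,T4,T7}
Step 11: signal(T2) -> count=0 queue=[] holders={T1,T4,T7}
Step 12: signal(T1) -> count=1 queue=[] holders={T4,T7}
Step 13: wait(T6) -> count=0 queue=[] holders={T4,T6,T7}
Step 14: signal(T6) -> count=1 queue=[] holders={T4,T7}
Step 15: signal(T7) -> count=2 queue=[] holders={T4}
Step 16: signal(T4) -> count=3 queue=[] holders={none}
Final holders: {none} -> 0 thread(s)

Answer: 0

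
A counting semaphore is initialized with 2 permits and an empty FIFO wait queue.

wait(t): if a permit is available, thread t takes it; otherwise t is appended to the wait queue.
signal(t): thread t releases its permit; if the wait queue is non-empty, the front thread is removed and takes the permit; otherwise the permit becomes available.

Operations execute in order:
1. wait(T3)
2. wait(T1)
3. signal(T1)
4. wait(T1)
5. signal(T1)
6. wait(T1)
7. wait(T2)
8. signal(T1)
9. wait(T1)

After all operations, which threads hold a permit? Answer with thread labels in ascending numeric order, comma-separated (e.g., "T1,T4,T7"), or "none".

Answer: T2,T3

Derivation:
Step 1: wait(T3) -> count=1 queue=[] holders={T3}
Step 2: wait(T1) -> count=0 queue=[] holders={T1,T3}
Step 3: signal(T1) -> count=1 queue=[] holders={T3}
Step 4: wait(T1) -> count=0 queue=[] holders={T1,T3}
Step 5: signal(T1) -> count=1 queue=[] holders={T3}
Step 6: wait(T1) -> count=0 queue=[] holders={T1,T3}
Step 7: wait(T2) -> count=0 queue=[T2] holders={T1,T3}
Step 8: signal(T1) -> count=0 queue=[] holders={T2,T3}
Step 9: wait(T1) -> count=0 queue=[T1] holders={T2,T3}
Final holders: T2,T3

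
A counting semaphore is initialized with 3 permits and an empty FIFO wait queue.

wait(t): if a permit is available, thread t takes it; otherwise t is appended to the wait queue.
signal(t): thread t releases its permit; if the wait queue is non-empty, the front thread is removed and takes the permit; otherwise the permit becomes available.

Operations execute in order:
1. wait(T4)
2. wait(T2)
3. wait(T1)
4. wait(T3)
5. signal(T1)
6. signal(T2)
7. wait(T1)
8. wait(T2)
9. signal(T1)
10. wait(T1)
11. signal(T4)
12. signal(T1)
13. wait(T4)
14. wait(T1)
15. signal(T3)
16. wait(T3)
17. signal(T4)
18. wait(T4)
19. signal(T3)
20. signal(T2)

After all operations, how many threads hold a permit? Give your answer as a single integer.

Answer: 2

Derivation:
Step 1: wait(T4) -> count=2 queue=[] holders={T4}
Step 2: wait(T2) -> count=1 queue=[] holders={T2,T4}
Step 3: wait(T1) -> count=0 queue=[] holders={T1,T2,T4}
Step 4: wait(T3) -> count=0 queue=[T3] holders={T1,T2,T4}
Step 5: signal(T1) -> count=0 queue=[] holders={T2,T3,T4}
Step 6: signal(T2) -> count=1 queue=[] holders={T3,T4}
Step 7: wait(T1) -> count=0 queue=[] holders={T1,T3,T4}
Step 8: wait(T2) -> count=0 queue=[T2] holders={T1,T3,T4}
Step 9: signal(T1) -> count=0 queue=[] holders={T2,T3,T4}
Step 10: wait(T1) -> count=0 queue=[T1] holders={T2,T3,T4}
Step 11: signal(T4) -> count=0 queue=[] holders={T1,T2,T3}
Step 12: signal(T1) -> count=1 queue=[] holders={T2,T3}
Step 13: wait(T4) -> count=0 queue=[] holders={T2,T3,T4}
Step 14: wait(T1) -> count=0 queue=[T1] holders={T2,T3,T4}
Step 15: signal(T3) -> count=0 queue=[] holders={T1,T2,T4}
Step 16: wait(T3) -> count=0 queue=[T3] holders={T1,T2,T4}
Step 17: signal(T4) -> count=0 queue=[] holders={T1,T2,T3}
Step 18: wait(T4) -> count=0 queue=[T4] holders={T1,T2,T3}
Step 19: signal(T3) -> count=0 queue=[] holders={T1,T2,T4}
Step 20: signal(T2) -> count=1 queue=[] holders={T1,T4}
Final holders: {T1,T4} -> 2 thread(s)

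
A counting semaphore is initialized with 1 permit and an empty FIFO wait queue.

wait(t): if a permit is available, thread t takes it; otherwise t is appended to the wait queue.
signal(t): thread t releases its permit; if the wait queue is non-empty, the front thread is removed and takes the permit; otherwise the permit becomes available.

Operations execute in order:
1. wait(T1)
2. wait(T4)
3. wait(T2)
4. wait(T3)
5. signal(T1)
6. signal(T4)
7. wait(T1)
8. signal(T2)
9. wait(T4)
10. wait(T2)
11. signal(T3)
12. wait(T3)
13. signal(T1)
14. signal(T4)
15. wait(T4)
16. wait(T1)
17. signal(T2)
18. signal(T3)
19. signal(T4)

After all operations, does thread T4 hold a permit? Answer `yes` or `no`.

Step 1: wait(T1) -> count=0 queue=[] holders={T1}
Step 2: wait(T4) -> count=0 queue=[T4] holders={T1}
Step 3: wait(T2) -> count=0 queue=[T4,T2] holders={T1}
Step 4: wait(T3) -> count=0 queue=[T4,T2,T3] holders={T1}
Step 5: signal(T1) -> count=0 queue=[T2,T3] holders={T4}
Step 6: signal(T4) -> count=0 queue=[T3] holders={T2}
Step 7: wait(T1) -> count=0 queue=[T3,T1] holders={T2}
Step 8: signal(T2) -> count=0 queue=[T1] holders={T3}
Step 9: wait(T4) -> count=0 queue=[T1,T4] holders={T3}
Step 10: wait(T2) -> count=0 queue=[T1,T4,T2] holders={T3}
Step 11: signal(T3) -> count=0 queue=[T4,T2] holders={T1}
Step 12: wait(T3) -> count=0 queue=[T4,T2,T3] holders={T1}
Step 13: signal(T1) -> count=0 queue=[T2,T3] holders={T4}
Step 14: signal(T4) -> count=0 queue=[T3] holders={T2}
Step 15: wait(T4) -> count=0 queue=[T3,T4] holders={T2}
Step 16: wait(T1) -> count=0 queue=[T3,T4,T1] holders={T2}
Step 17: signal(T2) -> count=0 queue=[T4,T1] holders={T3}
Step 18: signal(T3) -> count=0 queue=[T1] holders={T4}
Step 19: signal(T4) -> count=0 queue=[] holders={T1}
Final holders: {T1} -> T4 not in holders

Answer: no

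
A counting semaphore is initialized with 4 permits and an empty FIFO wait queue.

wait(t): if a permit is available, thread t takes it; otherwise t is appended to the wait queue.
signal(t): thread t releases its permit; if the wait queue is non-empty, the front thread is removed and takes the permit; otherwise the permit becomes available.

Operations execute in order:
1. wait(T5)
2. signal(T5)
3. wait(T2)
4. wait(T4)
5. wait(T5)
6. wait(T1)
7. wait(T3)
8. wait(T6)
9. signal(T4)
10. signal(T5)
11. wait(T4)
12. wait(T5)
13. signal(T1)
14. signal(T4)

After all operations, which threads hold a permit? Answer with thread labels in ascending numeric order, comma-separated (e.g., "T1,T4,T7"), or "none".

Answer: T2,T3,T5,T6

Derivation:
Step 1: wait(T5) -> count=3 queue=[] holders={T5}
Step 2: signal(T5) -> count=4 queue=[] holders={none}
Step 3: wait(T2) -> count=3 queue=[] holders={T2}
Step 4: wait(T4) -> count=2 queue=[] holders={T2,T4}
Step 5: wait(T5) -> count=1 queue=[] holders={T2,T4,T5}
Step 6: wait(T1) -> count=0 queue=[] holders={T1,T2,T4,T5}
Step 7: wait(T3) -> count=0 queue=[T3] holders={T1,T2,T4,T5}
Step 8: wait(T6) -> count=0 queue=[T3,T6] holders={T1,T2,T4,T5}
Step 9: signal(T4) -> count=0 queue=[T6] holders={T1,T2,T3,T5}
Step 10: signal(T5) -> count=0 queue=[] holders={T1,T2,T3,T6}
Step 11: wait(T4) -> count=0 queue=[T4] holders={T1,T2,T3,T6}
Step 12: wait(T5) -> count=0 queue=[T4,T5] holders={T1,T2,T3,T6}
Step 13: signal(T1) -> count=0 queue=[T5] holders={T2,T3,T4,T6}
Step 14: signal(T4) -> count=0 queue=[] holders={T2,T3,T5,T6}
Final holders: T2,T3,T5,T6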